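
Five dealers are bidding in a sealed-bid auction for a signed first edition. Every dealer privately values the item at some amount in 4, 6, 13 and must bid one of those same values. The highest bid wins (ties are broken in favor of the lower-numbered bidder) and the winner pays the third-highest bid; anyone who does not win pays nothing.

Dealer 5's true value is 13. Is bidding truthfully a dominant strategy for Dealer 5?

Yes

Check each profile of the others' bids and compare truth against every alternative bid.
Others bid (4, 4, 4, 6): truth gives 9, best alternative gives 0.
Others bid (4, 4, 6, 4): truth gives 9, best alternative gives 0.
Others bid (4, 6, 4, 4): truth gives 9, best alternative gives 0.
Others bid (6, 4, 4, 4): truth gives 9, best alternative gives 0.
Others bid (4, 4, 6, 6): truth gives 7, best alternative gives 0.
Others bid (4, 6, 4, 6): truth gives 7, best alternative gives 0.
(Remaining 75 profiles checked similarly; truth is weakly best in each.)
In every case the truthful bid is at least as good as any alternative, so it is a dominant strategy.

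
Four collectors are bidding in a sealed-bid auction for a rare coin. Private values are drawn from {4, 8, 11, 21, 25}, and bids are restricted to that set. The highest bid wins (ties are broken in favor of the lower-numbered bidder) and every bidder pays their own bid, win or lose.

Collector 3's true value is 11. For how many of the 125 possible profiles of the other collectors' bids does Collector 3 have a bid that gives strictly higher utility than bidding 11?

115

Others bid (4, 4, 4): truth gives 0; bid 8 gives 3 > 0. Violating.
Others bid (4, 4, 8): truth gives 0; bid 8 gives 3 > 0. Violating.
Others bid (4, 4, 21): truth gives -11; bid 4 gives -4 > -11. Violating.
Others bid (4, 4, 25): truth gives -11; bid 4 gives -4 > -11. Violating.
Others bid (4, 4, 11): truth gives 0; no alternative beats it.
Others bid (4, 8, 4): truth gives 0; no alternative beats it.
(Checking all 125 profiles: 115 have a profitable deviation, 10 do not.)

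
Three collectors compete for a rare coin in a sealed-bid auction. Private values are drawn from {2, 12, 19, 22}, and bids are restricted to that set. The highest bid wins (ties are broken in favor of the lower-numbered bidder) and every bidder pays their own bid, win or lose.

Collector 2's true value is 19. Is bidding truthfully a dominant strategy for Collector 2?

No

Consider the case where Collector 1 bids 2 and Collector 3 bids 2.
Truthful bid 19: wins, pays 19, utility 19 - 19 = 0.
Bid 12 instead: wins, pays 12, utility 19 - 12 = 7.
Since 7 > 0, bidding 12 is strictly better here, so truthful bidding is not dominant.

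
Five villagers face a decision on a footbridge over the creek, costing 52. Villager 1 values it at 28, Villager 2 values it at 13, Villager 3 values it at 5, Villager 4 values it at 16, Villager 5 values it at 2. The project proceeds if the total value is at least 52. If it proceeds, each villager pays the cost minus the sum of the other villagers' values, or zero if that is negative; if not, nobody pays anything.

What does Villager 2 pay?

Total value 64 ≥ cost 52, so the project is built.
The other villagers' values sum to 51.
Cost minus that sum is 52 - 51 = 1.

1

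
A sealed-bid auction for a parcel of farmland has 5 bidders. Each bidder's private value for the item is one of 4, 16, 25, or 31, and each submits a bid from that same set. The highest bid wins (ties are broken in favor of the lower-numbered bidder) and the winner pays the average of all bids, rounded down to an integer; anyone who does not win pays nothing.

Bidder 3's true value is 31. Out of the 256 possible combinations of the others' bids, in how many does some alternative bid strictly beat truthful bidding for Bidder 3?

36

Others bid (4, 4, 4, 4): truth gives 22; bid 16 gives 25 > 22. Violating.
Others bid (4, 4, 4, 16): truth gives 20; bid 16 gives 23 > 20. Violating.
Others bid (4, 4, 4, 25): truth gives 18; bid 25 gives 19 > 18. Violating.
Others bid (4, 4, 16, 4): truth gives 20; bid 16 gives 23 > 20. Violating.
Others bid (4, 4, 4, 31): truth gives 17; no alternative beats it.
Others bid (4, 4, 16, 31): truth gives 14; no alternative beats it.
(Checking all 256 profiles: 36 have a profitable deviation, 220 do not.)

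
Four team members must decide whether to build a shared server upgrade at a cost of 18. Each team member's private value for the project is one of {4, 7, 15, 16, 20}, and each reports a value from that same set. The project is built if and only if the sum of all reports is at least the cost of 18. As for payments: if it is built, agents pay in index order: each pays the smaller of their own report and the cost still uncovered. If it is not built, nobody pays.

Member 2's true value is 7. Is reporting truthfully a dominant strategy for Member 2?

Consider the case where Member 1 reports 4, Member 3 reports 4 and Member 4 reports 7.
Truthful report 7: project built, pays 7, utility 7 - 7 = 0.
Report 4 instead: project built, pays 4, utility 7 - 4 = 3.
Since 3 > 0, reporting 4 is strictly better here, so truthful reporting is not dominant.

No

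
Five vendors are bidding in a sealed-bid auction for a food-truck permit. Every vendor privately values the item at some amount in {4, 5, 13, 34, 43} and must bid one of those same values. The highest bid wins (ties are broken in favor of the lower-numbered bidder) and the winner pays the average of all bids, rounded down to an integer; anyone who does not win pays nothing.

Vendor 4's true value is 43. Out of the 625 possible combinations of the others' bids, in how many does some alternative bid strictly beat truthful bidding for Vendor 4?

Others bid (4, 4, 4, 4): truth gives 32; bid 5 gives 39 > 32. Violating.
Others bid (4, 4, 4, 5): truth gives 31; bid 5 gives 39 > 31. Violating.
Others bid (4, 4, 4, 13): truth gives 30; bid 13 gives 36 > 30. Violating.
Others bid (4, 4, 4, 34): truth gives 26; bid 34 gives 27 > 26. Violating.
Others bid (4, 4, 4, 43): truth gives 24; no alternative beats it.
Others bid (4, 4, 5, 43): truth gives 24; no alternative beats it.
(Checking all 625 profiles: 108 have a profitable deviation, 517 do not.)

108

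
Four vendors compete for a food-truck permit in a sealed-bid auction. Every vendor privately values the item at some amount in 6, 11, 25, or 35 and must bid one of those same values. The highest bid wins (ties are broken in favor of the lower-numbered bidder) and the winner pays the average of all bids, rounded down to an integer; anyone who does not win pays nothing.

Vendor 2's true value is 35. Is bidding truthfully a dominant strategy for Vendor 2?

Consider the case where Vendor 1 bids 6, Vendor 3 bids 6 and Vendor 4 bids 6.
Truthful bid 35: wins, pays 13, utility 35 - 13 = 22.
Bid 11 instead: wins, pays 7, utility 35 - 7 = 28.
Since 28 > 22, bidding 11 is strictly better here, so truthful bidding is not dominant.

No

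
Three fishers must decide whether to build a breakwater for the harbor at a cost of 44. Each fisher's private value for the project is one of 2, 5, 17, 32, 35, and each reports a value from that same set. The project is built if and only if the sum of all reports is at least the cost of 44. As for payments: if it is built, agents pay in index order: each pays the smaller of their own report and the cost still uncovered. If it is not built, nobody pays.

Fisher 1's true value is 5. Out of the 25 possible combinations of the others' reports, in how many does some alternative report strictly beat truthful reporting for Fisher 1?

Others report (17, 32): truth gives 0; report 2 gives 3 > 0. Violating.
Others report (17, 35): truth gives 0; report 2 gives 3 > 0. Violating.
Others report (32, 17): truth gives 0; report 2 gives 3 > 0. Violating.
Others report (32, 32): truth gives 0; report 2 gives 3 > 0. Violating.
Others report (2, 2): truth gives 0; no alternative beats it.
Others report (2, 5): truth gives 0; no alternative beats it.
(Checking all 25 profiles: 8 have a profitable deviation, 17 do not.)

8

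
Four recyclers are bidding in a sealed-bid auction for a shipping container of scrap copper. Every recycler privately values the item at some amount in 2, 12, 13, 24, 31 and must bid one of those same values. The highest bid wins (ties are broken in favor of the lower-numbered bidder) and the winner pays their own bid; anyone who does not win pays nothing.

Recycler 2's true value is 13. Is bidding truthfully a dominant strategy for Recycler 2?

Consider the case where Recycler 1 bids 2, Recycler 3 bids 2 and Recycler 4 bids 2.
Truthful bid 13: wins, pays 13, utility 13 - 13 = 0.
Bid 12 instead: wins, pays 12, utility 13 - 12 = 1.
Since 1 > 0, bidding 12 is strictly better here, so truthful bidding is not dominant.

No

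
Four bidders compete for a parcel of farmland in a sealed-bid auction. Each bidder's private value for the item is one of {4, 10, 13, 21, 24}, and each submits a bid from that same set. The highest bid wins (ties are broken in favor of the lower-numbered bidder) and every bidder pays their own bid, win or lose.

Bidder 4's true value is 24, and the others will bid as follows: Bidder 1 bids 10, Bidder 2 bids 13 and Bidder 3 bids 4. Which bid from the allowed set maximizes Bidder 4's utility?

21

Bid 4: loses but pays 4, utility -4.
Bid 10: loses but pays 10, utility -10.
Bid 13: loses but pays 13, utility -13.
Bid 21: wins, pays 21, utility 24 - 21 = 3.
Bid 24: wins, pays 24, utility 24 - 24 = 0.
The best choice is 21 with utility 3.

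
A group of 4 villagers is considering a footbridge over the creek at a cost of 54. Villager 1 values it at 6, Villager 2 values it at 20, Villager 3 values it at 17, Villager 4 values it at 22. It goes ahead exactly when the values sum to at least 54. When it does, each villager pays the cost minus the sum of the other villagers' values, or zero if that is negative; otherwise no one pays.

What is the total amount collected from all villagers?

26

Total value 65 ≥ cost 54, so it is built.
Villager 1: others sum to 59; max(0, 54 - 59) = 0.
Villager 2: others sum to 45; max(0, 54 - 45) = 9.
Villager 3: others sum to 48; max(0, 54 - 48) = 6.
Villager 4: others sum to 43; max(0, 54 - 43) = 11.
Total collected = 0 + 9 + 6 + 11 = 26.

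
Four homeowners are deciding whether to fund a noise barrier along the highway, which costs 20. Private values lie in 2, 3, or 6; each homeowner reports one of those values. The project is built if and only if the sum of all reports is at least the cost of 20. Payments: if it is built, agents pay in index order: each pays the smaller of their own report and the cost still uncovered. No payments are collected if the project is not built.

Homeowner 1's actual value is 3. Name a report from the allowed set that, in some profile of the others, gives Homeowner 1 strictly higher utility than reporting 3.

Suppose Homeowner 2 reports 6, Homeowner 3 reports 6 and Homeowner 4 reports 6.
Report 3: project built, pays 3, utility 3 - 3 = 0.
Report 2: project built, pays 2, utility 3 - 2 = 1.
So reporting 2 beats truth here (1 > 0).

2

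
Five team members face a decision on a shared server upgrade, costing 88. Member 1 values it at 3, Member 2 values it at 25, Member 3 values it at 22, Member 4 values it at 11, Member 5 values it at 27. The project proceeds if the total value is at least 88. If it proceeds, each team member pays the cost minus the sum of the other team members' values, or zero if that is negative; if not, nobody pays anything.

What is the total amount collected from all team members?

Total value 88 ≥ cost 88, so it is built.
Member 1: others sum to 85; max(0, 88 - 85) = 3.
Member 2: others sum to 63; max(0, 88 - 63) = 25.
Member 3: others sum to 66; max(0, 88 - 66) = 22.
Member 4: others sum to 77; max(0, 88 - 77) = 11.
Member 5: others sum to 61; max(0, 88 - 61) = 27.
Total collected = 3 + 25 + 22 + 11 + 27 = 88.

88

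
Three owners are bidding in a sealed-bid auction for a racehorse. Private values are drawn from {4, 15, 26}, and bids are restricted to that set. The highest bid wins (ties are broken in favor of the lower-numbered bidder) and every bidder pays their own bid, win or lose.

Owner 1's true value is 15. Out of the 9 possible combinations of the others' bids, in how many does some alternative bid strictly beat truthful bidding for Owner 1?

6

Others bid (4, 4): truth gives 0; bid 4 gives 11 > 0. Violating.
Others bid (4, 26): truth gives -15; bid 4 gives -4 > -15. Violating.
Others bid (15, 26): truth gives -15; bid 4 gives -4 > -15. Violating.
Others bid (26, 4): truth gives -15; bid 4 gives -4 > -15. Violating.
Others bid (4, 15): truth gives 0; no alternative beats it.
Others bid (15, 4): truth gives 0; no alternative beats it.
(Checking all 9 profiles: 6 have a profitable deviation, 3 do not.)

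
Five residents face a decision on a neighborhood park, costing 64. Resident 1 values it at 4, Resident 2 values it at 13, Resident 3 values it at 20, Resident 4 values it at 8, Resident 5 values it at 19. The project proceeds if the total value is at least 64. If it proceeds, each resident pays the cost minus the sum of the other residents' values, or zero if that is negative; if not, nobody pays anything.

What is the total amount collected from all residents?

64

Total value 64 ≥ cost 64, so it is built.
Resident 1: others sum to 60; max(0, 64 - 60) = 4.
Resident 2: others sum to 51; max(0, 64 - 51) = 13.
Resident 3: others sum to 44; max(0, 64 - 44) = 20.
Resident 4: others sum to 56; max(0, 64 - 56) = 8.
Resident 5: others sum to 45; max(0, 64 - 45) = 19.
Total collected = 4 + 13 + 20 + 8 + 19 = 64.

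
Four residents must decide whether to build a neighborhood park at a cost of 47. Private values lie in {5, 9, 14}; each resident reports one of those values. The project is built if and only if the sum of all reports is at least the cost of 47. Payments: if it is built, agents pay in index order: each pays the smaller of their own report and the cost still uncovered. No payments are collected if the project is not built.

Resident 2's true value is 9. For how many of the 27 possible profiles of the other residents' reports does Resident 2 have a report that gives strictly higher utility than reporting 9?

Others report (14, 14, 14): truth gives 0; report 5 gives 4 > 0. Violating.
Others report (5, 5, 5): truth gives 0; no alternative beats it.
Others report (5, 5, 9): truth gives 0; no alternative beats it.
(Checking all 27 profiles: 1 has a profitable deviation, 26 do not.)

1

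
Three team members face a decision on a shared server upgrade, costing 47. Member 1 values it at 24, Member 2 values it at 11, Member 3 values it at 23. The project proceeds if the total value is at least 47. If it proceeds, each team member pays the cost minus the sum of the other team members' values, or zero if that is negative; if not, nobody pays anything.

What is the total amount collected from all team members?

25

Total value 58 ≥ cost 47, so it is built.
Member 1: others sum to 34; max(0, 47 - 34) = 13.
Member 2: others sum to 47; max(0, 47 - 47) = 0.
Member 3: others sum to 35; max(0, 47 - 35) = 12.
Total collected = 13 + 0 + 12 = 25.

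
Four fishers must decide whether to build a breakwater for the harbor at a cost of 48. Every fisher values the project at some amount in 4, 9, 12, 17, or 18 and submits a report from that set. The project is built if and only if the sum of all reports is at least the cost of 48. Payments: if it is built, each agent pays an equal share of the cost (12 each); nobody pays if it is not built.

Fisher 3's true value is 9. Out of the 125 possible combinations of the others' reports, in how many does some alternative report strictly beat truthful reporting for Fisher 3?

24

Others report (4, 17, 18): truth gives -3; report 4 gives 0 > -3. Violating.
Others report (4, 18, 17): truth gives -3; report 4 gives 0 > -3. Violating.
Others report (4, 18, 18): truth gives -3; report 4 gives 0 > -3. Violating.
Others report (9, 12, 18): truth gives -3; report 4 gives 0 > -3. Violating.
Others report (4, 4, 4): truth gives 0; no alternative beats it.
Others report (4, 4, 9): truth gives 0; no alternative beats it.
(Checking all 125 profiles: 24 have a profitable deviation, 101 do not.)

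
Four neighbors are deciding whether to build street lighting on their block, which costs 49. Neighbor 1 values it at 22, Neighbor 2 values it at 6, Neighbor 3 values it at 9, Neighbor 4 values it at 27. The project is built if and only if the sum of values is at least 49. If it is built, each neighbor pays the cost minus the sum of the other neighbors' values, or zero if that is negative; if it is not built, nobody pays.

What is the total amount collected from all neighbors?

19

Total value 64 ≥ cost 49, so it is built.
Neighbor 1: others sum to 42; max(0, 49 - 42) = 7.
Neighbor 2: others sum to 58; max(0, 49 - 58) = 0.
Neighbor 3: others sum to 55; max(0, 49 - 55) = 0.
Neighbor 4: others sum to 37; max(0, 49 - 37) = 12.
Total collected = 7 + 0 + 0 + 12 = 19.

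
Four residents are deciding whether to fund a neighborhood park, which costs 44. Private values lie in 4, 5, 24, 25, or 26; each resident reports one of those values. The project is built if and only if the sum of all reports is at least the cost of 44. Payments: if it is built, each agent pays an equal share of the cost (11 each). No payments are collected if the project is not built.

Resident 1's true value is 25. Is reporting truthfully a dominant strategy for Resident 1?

Yes

Check each profile of the others' reports and compare truth against every alternative report.
Others report (4, 4, 24): truth gives 14, best alternative gives 14.
Others report (4, 4, 25): truth gives 14, best alternative gives 14.
Others report (4, 4, 26): truth gives 14, best alternative gives 14.
Others report (4, 5, 24): truth gives 14, best alternative gives 14.
Others report (4, 5, 25): truth gives 14, best alternative gives 14.
Others report (4, 5, 26): truth gives 14, best alternative gives 14.
(Remaining 119 profiles checked similarly; truth is weakly best in each.)
In every case the truthful report is at least as good as any alternative, so it is a dominant strategy.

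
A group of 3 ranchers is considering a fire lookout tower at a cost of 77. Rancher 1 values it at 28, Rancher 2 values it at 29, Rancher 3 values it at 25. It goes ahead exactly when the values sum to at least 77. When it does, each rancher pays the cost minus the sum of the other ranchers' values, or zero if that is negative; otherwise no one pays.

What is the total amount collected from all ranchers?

Total value 82 ≥ cost 77, so it is built.
Rancher 1: others sum to 54; max(0, 77 - 54) = 23.
Rancher 2: others sum to 53; max(0, 77 - 53) = 24.
Rancher 3: others sum to 57; max(0, 77 - 57) = 20.
Total collected = 23 + 24 + 20 = 67.

67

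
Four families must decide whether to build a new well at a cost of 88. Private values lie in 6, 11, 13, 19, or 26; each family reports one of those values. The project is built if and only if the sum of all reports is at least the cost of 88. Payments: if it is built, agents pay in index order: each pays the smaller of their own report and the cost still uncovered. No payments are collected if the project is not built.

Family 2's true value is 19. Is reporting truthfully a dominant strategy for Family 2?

No

Consider the case where Family 1 reports 26, Family 3 reports 26 and Family 4 reports 26.
Truthful report 19: project built, pays 19, utility 19 - 19 = 0.
Report 11 instead: project built, pays 11, utility 19 - 11 = 8.
Since 8 > 0, reporting 11 is strictly better here, so truthful reporting is not dominant.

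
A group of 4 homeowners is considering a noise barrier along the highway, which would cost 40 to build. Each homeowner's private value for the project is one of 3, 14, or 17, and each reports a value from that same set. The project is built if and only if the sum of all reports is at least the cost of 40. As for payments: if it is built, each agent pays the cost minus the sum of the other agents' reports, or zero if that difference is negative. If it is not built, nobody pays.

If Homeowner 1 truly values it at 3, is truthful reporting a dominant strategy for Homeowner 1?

Yes

Check each profile of the others' reports and compare truth against every alternative report.
Others report (3, 14, 14): truth gives 0, best alternative gives -6.
Others report (14, 3, 14): truth gives 0, best alternative gives -6.
Others report (14, 14, 3): truth gives 0, best alternative gives -6.
Others report (3, 14, 17): truth gives 0, best alternative gives -3.
Others report (3, 17, 14): truth gives 0, best alternative gives -3.
Others report (14, 3, 17): truth gives 0, best alternative gives -3.
(Remaining 21 profiles checked similarly; truth is weakly best in each.)
In every case the truthful report is at least as good as any alternative, so it is a dominant strategy.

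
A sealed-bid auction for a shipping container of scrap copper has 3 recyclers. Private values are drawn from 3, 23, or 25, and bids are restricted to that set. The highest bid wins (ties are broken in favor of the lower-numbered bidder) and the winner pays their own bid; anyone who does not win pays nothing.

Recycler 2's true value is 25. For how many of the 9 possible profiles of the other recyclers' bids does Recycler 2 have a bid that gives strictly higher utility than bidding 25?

Others bid (3, 3): truth gives 0; bid 23 gives 2 > 0. Violating.
Others bid (3, 23): truth gives 0; bid 23 gives 2 > 0. Violating.
Others bid (3, 25): truth gives 0; no alternative beats it.
Others bid (23, 3): truth gives 0; no alternative beats it.
(Checking all 9 profiles: 2 have a profitable deviation, 7 do not.)

2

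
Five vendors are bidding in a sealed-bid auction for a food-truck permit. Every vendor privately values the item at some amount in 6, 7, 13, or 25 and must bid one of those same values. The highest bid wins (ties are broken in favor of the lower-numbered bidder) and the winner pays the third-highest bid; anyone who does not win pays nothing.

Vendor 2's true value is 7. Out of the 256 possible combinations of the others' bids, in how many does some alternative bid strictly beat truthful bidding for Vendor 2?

Others bid (6, 6, 6, 13): truth gives 0; bid 13 gives 1 > 0. Violating.
Others bid (6, 6, 6, 25): truth gives 0; bid 25 gives 1 > 0. Violating.
Others bid (6, 6, 13, 6): truth gives 0; bid 13 gives 1 > 0. Violating.
Others bid (6, 6, 25, 6): truth gives 0; bid 25 gives 1 > 0. Violating.
Others bid (6, 6, 6, 6): truth gives 1; no alternative beats it.
Others bid (6, 6, 6, 7): truth gives 1; no alternative beats it.
(Checking all 256 profiles: 8 have a profitable deviation, 248 do not.)

8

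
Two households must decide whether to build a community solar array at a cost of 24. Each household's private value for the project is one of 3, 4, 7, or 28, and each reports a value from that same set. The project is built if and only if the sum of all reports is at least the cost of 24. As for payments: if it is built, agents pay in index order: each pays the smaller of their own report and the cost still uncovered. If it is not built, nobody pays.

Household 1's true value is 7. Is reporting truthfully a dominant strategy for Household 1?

Consider the case where Household 2 reports 28.
Truthful report 7: project built, pays 7, utility 7 - 7 = 0.
Report 3 instead: project built, pays 3, utility 7 - 3 = 4.
Since 4 > 0, reporting 3 is strictly better here, so truthful reporting is not dominant.

No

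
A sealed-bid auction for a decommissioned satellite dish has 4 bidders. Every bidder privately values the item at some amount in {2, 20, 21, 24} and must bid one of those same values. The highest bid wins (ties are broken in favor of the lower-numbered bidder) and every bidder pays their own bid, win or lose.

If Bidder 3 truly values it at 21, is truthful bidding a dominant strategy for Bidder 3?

Consider the case where Bidder 1 bids 2, Bidder 2 bids 2 and Bidder 4 bids 2.
Truthful bid 21: wins, pays 21, utility 21 - 21 = 0.
Bid 20 instead: wins, pays 20, utility 21 - 20 = 1.
Since 1 > 0, bidding 20 is strictly better here, so truthful bidding is not dominant.

No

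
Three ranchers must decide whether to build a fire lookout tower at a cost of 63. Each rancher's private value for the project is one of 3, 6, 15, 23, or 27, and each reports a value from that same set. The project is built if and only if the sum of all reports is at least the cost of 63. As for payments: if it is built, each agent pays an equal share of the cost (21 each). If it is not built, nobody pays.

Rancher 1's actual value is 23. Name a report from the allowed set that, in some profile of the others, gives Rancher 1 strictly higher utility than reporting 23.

27

Suppose Rancher 2 reports 15 and Rancher 3 reports 23.
Report 23: project not built, utility 0.
Report 27: project built, pays 21, utility 23 - 21 = 2.
So reporting 27 beats truth here (2 > 0).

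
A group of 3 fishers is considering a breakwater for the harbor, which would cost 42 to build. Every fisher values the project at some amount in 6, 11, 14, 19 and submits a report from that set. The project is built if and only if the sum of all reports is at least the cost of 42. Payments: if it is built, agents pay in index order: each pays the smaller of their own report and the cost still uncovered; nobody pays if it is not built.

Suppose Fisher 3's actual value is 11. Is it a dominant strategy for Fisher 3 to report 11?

Yes

Check each profile of the others' reports and compare truth against every alternative report.
Others report (19, 19): truth gives 7, best alternative gives 7.
Others report (14, 19): truth gives 2, best alternative gives 2.
Others report (19, 14): truth gives 2, best alternative gives 2.
Others report (6, 6): truth gives 0, best alternative gives 0.
Others report (6, 11): truth gives 0, best alternative gives 0.
Others report (6, 14): truth gives 0, best alternative gives 0.
(Remaining 10 profiles checked similarly; truth is weakly best in each.)
In every case the truthful report is at least as good as any alternative, so it is a dominant strategy.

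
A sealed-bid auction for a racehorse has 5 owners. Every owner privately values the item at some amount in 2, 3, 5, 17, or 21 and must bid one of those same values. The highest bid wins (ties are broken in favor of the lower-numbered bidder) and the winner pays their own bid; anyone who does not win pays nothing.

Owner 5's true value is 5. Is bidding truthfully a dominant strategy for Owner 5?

No

Consider the case where Owner 1 bids 2, Owner 2 bids 2, Owner 3 bids 2 and Owner 4 bids 2.
Truthful bid 5: wins, pays 5, utility 5 - 5 = 0.
Bid 3 instead: wins, pays 3, utility 5 - 3 = 2.
Since 2 > 0, bidding 3 is strictly better here, so truthful bidding is not dominant.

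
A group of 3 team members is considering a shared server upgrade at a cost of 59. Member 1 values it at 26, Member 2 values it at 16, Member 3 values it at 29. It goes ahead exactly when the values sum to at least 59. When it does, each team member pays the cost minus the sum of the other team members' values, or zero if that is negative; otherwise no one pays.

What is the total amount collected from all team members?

35

Total value 71 ≥ cost 59, so it is built.
Member 1: others sum to 45; max(0, 59 - 45) = 14.
Member 2: others sum to 55; max(0, 59 - 55) = 4.
Member 3: others sum to 42; max(0, 59 - 42) = 17.
Total collected = 14 + 4 + 17 = 35.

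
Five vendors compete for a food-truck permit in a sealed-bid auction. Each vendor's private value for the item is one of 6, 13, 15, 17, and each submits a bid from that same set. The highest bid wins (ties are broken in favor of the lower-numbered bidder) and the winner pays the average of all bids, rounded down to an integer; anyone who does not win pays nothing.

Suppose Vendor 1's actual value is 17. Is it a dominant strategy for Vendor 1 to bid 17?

Consider the case where Vendor 2 bids 6, Vendor 3 bids 6, Vendor 4 bids 6 and Vendor 5 bids 6.
Truthful bid 17: wins, pays 8, utility 17 - 8 = 9.
Bid 6 instead: wins, pays 6, utility 17 - 6 = 11.
Since 11 > 9, bidding 6 is strictly better here, so truthful bidding is not dominant.

No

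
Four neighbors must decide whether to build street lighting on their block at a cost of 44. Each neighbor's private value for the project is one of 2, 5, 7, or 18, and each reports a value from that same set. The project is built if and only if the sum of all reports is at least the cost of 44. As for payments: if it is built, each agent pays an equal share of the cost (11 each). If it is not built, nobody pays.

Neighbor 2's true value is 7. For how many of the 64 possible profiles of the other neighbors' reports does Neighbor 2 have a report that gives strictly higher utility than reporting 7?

6

Others report (2, 18, 18): truth gives -4; report 2 gives 0 > -4. Violating.
Others report (5, 18, 18): truth gives -4; report 2 gives 0 > -4. Violating.
Others report (18, 2, 18): truth gives -4; report 2 gives 0 > -4. Violating.
Others report (18, 5, 18): truth gives -4; report 2 gives 0 > -4. Violating.
Others report (2, 2, 2): truth gives 0; no alternative beats it.
Others report (2, 2, 5): truth gives 0; no alternative beats it.
(Checking all 64 profiles: 6 have a profitable deviation, 58 do not.)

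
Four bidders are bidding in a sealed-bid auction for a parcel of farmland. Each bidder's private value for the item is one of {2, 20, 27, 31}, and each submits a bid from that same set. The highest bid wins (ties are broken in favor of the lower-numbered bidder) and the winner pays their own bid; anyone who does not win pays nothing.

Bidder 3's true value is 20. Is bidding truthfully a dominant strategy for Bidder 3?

Yes

Check each profile of the others' bids and compare truth against every alternative bid.
Others bid (2, 2, 2): truth gives 0, best alternative gives 0.
Others bid (2, 2, 20): truth gives 0, best alternative gives 0.
Others bid (2, 2, 27): truth gives 0, best alternative gives 0.
Others bid (2, 2, 31): truth gives 0, best alternative gives 0.
Others bid (2, 20, 2): truth gives 0, best alternative gives 0.
Others bid (2, 20, 20): truth gives 0, best alternative gives 0.
(Remaining 58 profiles checked similarly; truth is weakly best in each.)
In every case the truthful bid is at least as good as any alternative, so it is a dominant strategy.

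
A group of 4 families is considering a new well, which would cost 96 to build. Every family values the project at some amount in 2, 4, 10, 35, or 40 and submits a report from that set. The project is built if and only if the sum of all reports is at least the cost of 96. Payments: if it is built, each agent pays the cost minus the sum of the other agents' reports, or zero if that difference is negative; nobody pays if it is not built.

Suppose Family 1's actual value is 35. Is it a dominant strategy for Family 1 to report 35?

Check each profile of the others' reports and compare truth against every alternative report.
Others report (35, 35, 35): truth gives 35, best alternative gives 35.
Others report (35, 35, 40): truth gives 35, best alternative gives 35.
Others report (35, 40, 35): truth gives 35, best alternative gives 35.
Others report (35, 40, 40): truth gives 35, best alternative gives 35.
Others report (40, 35, 35): truth gives 35, best alternative gives 35.
Others report (40, 35, 40): truth gives 35, best alternative gives 35.
(Remaining 119 profiles checked similarly; truth is weakly best in each.)
In every case the truthful report is at least as good as any alternative, so it is a dominant strategy.

Yes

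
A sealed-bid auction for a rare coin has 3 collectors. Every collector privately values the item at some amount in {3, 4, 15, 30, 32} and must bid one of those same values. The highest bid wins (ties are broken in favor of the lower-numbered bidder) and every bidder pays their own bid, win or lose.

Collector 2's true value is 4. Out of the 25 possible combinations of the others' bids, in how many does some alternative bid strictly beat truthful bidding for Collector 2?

Others bid (3, 15): truth gives -4; bid 3 gives -3 > -4. Violating.
Others bid (3, 30): truth gives -4; bid 3 gives -3 > -4. Violating.
Others bid (3, 32): truth gives -4; bid 3 gives -3 > -4. Violating.
Others bid (4, 3): truth gives -4; bid 3 gives -3 > -4. Violating.
Others bid (3, 3): truth gives 0; no alternative beats it.
Others bid (3, 4): truth gives 0; no alternative beats it.
(Checking all 25 profiles: 23 have a profitable deviation, 2 do not.)

23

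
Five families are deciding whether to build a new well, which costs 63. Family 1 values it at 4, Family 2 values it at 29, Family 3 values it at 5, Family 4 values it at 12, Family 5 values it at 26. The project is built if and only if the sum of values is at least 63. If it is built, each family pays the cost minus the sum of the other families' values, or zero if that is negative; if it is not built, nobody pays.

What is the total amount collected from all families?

29

Total value 76 ≥ cost 63, so it is built.
Family 1: others sum to 72; max(0, 63 - 72) = 0.
Family 2: others sum to 47; max(0, 63 - 47) = 16.
Family 3: others sum to 71; max(0, 63 - 71) = 0.
Family 4: others sum to 64; max(0, 63 - 64) = 0.
Family 5: others sum to 50; max(0, 63 - 50) = 13.
Total collected = 0 + 16 + 0 + 0 + 13 = 29.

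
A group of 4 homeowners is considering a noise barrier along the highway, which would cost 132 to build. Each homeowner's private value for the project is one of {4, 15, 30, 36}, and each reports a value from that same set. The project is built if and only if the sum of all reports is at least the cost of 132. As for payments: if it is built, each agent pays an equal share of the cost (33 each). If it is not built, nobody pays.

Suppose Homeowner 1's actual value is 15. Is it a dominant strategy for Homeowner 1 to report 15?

Check each profile of the others' reports and compare truth against every alternative report.
Others report (4, 4, 4): truth gives 0, best alternative gives 0.
Others report (4, 4, 15): truth gives 0, best alternative gives 0.
Others report (4, 4, 30): truth gives 0, best alternative gives 0.
Others report (4, 4, 36): truth gives 0, best alternative gives 0.
Others report (4, 15, 4): truth gives 0, best alternative gives 0.
Others report (4, 15, 15): truth gives 0, best alternative gives 0.
(Remaining 58 profiles checked similarly; truth is weakly best in each.)
In every case the truthful report is at least as good as any alternative, so it is a dominant strategy.

Yes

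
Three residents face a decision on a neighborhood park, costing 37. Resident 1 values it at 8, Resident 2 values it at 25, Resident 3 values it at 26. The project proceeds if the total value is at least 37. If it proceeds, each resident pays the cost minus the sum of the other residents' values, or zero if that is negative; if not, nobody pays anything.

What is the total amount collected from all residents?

7

Total value 59 ≥ cost 37, so it is built.
Resident 1: others sum to 51; max(0, 37 - 51) = 0.
Resident 2: others sum to 34; max(0, 37 - 34) = 3.
Resident 3: others sum to 33; max(0, 37 - 33) = 4.
Total collected = 0 + 3 + 4 = 7.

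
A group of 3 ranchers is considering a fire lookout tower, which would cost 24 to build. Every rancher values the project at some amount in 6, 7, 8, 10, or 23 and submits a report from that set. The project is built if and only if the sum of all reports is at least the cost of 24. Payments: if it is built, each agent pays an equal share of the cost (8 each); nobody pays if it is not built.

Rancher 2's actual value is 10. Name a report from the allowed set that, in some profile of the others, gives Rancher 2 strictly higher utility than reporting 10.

Suppose Rancher 1 reports 6 and Rancher 3 reports 6.
Report 10: project not built, utility 0.
Report 23: project built, pays 8, utility 10 - 8 = 2.
So reporting 23 beats truth here (2 > 0).

23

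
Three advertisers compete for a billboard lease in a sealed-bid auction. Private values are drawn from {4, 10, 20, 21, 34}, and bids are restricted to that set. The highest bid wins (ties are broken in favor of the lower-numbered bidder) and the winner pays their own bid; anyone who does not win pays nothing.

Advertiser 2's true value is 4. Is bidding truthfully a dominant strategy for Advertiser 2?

Yes

Check each profile of the others' bids and compare truth against every alternative bid.
Others bid (4, 4): truth gives 0, best alternative gives -6.
Others bid (4, 10): truth gives 0, best alternative gives -6.
Others bid (4, 20): truth gives 0, best alternative gives 0.
Others bid (4, 21): truth gives 0, best alternative gives 0.
Others bid (4, 34): truth gives 0, best alternative gives 0.
Others bid (10, 4): truth gives 0, best alternative gives 0.
(Remaining 19 profiles checked similarly; truth is weakly best in each.)
In every case the truthful bid is at least as good as any alternative, so it is a dominant strategy.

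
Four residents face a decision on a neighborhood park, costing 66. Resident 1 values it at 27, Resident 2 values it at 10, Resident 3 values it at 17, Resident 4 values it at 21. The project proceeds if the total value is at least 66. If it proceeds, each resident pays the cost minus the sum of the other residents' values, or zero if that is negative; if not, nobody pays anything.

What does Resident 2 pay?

Total value 75 ≥ cost 66, so the project is built.
The other residents' values sum to 65.
Cost minus that sum is 66 - 65 = 1.

1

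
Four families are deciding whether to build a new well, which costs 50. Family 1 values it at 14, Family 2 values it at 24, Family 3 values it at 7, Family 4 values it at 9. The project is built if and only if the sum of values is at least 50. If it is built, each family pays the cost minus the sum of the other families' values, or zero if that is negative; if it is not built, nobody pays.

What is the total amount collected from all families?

38

Total value 54 ≥ cost 50, so it is built.
Family 1: others sum to 40; max(0, 50 - 40) = 10.
Family 2: others sum to 30; max(0, 50 - 30) = 20.
Family 3: others sum to 47; max(0, 50 - 47) = 3.
Family 4: others sum to 45; max(0, 50 - 45) = 5.
Total collected = 10 + 20 + 3 + 5 = 38.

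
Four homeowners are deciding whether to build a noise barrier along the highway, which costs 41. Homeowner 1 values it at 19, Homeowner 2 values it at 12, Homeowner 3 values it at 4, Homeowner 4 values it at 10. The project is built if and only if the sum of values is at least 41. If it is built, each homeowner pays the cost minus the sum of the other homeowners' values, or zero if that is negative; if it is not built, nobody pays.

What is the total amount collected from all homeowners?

Total value 45 ≥ cost 41, so it is built.
Homeowner 1: others sum to 26; max(0, 41 - 26) = 15.
Homeowner 2: others sum to 33; max(0, 41 - 33) = 8.
Homeowner 3: others sum to 41; max(0, 41 - 41) = 0.
Homeowner 4: others sum to 35; max(0, 41 - 35) = 6.
Total collected = 15 + 8 + 0 + 6 = 29.

29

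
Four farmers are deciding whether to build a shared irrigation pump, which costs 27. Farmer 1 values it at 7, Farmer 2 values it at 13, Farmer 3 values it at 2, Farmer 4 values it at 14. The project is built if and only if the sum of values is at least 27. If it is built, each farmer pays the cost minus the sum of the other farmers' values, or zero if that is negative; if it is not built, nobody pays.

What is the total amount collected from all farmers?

Total value 36 ≥ cost 27, so it is built.
Farmer 1: others sum to 29; max(0, 27 - 29) = 0.
Farmer 2: others sum to 23; max(0, 27 - 23) = 4.
Farmer 3: others sum to 34; max(0, 27 - 34) = 0.
Farmer 4: others sum to 22; max(0, 27 - 22) = 5.
Total collected = 0 + 4 + 0 + 5 = 9.

9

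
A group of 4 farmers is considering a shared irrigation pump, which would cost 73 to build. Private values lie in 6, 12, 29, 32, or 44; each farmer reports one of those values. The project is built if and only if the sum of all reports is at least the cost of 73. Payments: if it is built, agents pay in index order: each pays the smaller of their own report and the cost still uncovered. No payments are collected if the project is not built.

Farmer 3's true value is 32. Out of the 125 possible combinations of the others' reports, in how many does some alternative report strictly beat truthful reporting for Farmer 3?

83

Others report (6, 6, 32): truth gives 0; report 29 gives 3 > 0. Violating.
Others report (6, 6, 44): truth gives 0; report 29 gives 3 > 0. Violating.
Others report (6, 12, 29): truth gives 0; report 29 gives 3 > 0. Violating.
Others report (6, 12, 32): truth gives 0; report 29 gives 3 > 0. Violating.
Others report (6, 6, 6): truth gives 0; no alternative beats it.
Others report (6, 6, 12): truth gives 0; no alternative beats it.
(Checking all 125 profiles: 83 have a profitable deviation, 42 do not.)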